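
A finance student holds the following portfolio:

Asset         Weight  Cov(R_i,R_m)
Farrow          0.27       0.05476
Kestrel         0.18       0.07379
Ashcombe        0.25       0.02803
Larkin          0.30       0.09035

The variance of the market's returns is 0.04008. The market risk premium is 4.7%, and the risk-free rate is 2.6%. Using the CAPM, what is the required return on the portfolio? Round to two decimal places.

β_Farrow = 0.05476 / 0.04008 = 1.3663
β_Kestrel = 0.07379 / 0.04008 = 1.8411
β_Ashcombe = 0.02803 / 0.04008 = 0.6994
β_Larkin = 0.09035 / 0.04008 = 2.2542
β_P = Σ w_i β_i = 0.27×1.3663 + 0.18×1.8411 + 0.25×0.6994 + 0.30×2.2542 = 1.5514
E(R_P) = R_f + β_P × MRP = 2.6% + 1.5514 × 4.7% = 9.89%

9.89%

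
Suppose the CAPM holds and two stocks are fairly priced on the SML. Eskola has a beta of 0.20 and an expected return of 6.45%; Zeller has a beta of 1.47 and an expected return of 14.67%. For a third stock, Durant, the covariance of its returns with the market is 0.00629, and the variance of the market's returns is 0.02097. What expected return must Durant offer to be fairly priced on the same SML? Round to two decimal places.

MRP = (14.67% − 6.45%) / (1.47 − 0.20) = 6.4724%
R_f = 6.45% − 0.20 × 6.4724% = 5.1555%
β_Durant = Cov / Var(R_m) = 0.00629 / 0.02097 = 0.3000
E(R_Durant) = R_f + β × MRP = 5.1555% + 0.3000 × 6.4724% = 7.10%

7.10%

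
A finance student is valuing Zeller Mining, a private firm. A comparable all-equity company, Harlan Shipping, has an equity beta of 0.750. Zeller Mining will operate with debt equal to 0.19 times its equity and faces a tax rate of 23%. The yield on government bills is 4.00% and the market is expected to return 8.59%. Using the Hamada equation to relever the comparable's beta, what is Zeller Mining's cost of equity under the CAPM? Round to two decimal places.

β_L = β_U × [1 + (1 − t)(D/E)] = 0.750 × [1 + (1 − 0.23) × 0.19]
    = 0.750 × [1 + 0.77 × 0.19] = 0.750 × 1.1463 = 0.8597
MRP = 8.59% − 4.00% = 4.59%
E(R) = R_f + β_L × MRP = 4.00% + 0.8597 × 4.59% = 7.95%

7.95%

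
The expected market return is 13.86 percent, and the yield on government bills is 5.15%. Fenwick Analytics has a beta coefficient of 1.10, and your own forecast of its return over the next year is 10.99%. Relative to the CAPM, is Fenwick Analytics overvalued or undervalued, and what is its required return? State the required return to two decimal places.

MRP = 13.86% − 5.15% = 8.71%
Required return = R_f + β·MRP = 5.15% + 1.10 × 8.71% = 14.73%
Forecast 10.99% < required 14.73% → the stock plots below the SML → overvalued.

Overvalued; required return 14.73%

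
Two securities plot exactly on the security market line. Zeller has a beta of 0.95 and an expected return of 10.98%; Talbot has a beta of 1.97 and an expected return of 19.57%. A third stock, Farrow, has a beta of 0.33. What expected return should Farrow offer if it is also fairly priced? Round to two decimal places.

MRP (SML slope) = (19.57% − 10.98%) / (1.97 − 0.95) = 8.59% / 1.02 = 8.4216%
R_f (intercept) = 10.98% − 0.95 × 8.4216% = 2.9795%
E(R_Farrow) = R_f + β × MRP = 2.9795% + 0.33 × 8.4216% = 5.76%

5.76%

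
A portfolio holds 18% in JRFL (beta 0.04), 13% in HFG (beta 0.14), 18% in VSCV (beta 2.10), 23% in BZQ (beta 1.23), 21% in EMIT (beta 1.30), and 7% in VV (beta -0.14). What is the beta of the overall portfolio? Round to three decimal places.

β_P = Σ w_i β_i = 0.18×0.04 + 0.13×0.14 + 0.18×2.10 + 0.23×1.23 + 0.21×1.30 + 0.07×-0.14 = 0.9495

0.950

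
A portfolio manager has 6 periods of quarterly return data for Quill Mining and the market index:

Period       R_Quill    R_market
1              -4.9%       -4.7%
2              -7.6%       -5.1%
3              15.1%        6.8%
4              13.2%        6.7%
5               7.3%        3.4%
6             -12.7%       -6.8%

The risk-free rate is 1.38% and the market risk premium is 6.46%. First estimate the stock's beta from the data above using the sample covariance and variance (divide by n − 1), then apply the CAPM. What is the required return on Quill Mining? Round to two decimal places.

13.30%

Mean R_i = (-4.9 − 7.6 + 15.1 + 13.2 + 7.3 − 12.7) / 6 = 1.7333%
Mean R_m = (-4.7 − 5.1 + 6.8 + 6.7 + 3.4 − 6.8) / 6 = 0.0500%
Σ(R_i − R̄_i)(R_m − R̄_m) = 363.5700  ⇒  Cov = 363.5700 / 5 = 72.7140
Σ(R_m − R̄_m)² = 197.0150  ⇒  Var(R_m) = 197.0150 / 5 = 39.4030
β = Cov / Var(R_m) = 72.7140 / 39.4030 = 1.8454
E(R) = R_f + β × MRP = 1.38% + 1.8454 × 6.46% = 13.30%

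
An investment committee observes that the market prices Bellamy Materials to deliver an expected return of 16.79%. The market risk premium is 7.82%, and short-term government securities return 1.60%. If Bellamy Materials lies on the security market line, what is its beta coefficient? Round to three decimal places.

1.942

β = (E(R) − R_f) / MRP = (16.79% − 1.60%) / 7.82% = 15.19% / 7.82% = 1.942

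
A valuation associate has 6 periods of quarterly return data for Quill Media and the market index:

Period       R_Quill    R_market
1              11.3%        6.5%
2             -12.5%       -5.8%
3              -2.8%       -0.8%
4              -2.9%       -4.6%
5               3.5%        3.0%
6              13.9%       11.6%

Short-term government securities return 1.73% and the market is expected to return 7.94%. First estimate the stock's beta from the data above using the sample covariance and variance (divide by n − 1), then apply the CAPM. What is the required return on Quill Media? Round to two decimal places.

10.45%

Mean R_i = (11.3 − 12.5 − 2.8 − 2.9 + 3.5 + 13.9) / 6 = 1.7500%
Mean R_m = (6.5 − 5.8 − 0.8 − 4.6 + 3.0 + 11.6) / 6 = 1.6500%
Σ(R_i − R̄_i)(R_m − R̄_m) = 315.9450  ⇒  Cov = 315.9450 / 5 = 63.1890
Σ(R_m − R̄_m)² = 224.9150  ⇒  Var(R_m) = 224.9150 / 5 = 44.9830
β = Cov / Var(R_m) = 63.1890 / 44.9830 = 1.4047
MRP = 7.94% − 1.73% = 6.21%
E(R) = R_f + β × MRP = 1.73% + 1.4047 × 6.21% = 10.45%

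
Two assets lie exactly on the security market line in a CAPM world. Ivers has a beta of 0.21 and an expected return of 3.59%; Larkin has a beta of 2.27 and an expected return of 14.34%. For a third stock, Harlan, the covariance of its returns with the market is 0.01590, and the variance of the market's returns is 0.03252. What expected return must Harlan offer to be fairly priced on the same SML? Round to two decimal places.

5.05%

MRP = (14.34% − 3.59%) / (2.27 − 0.21) = 5.2184%
R_f = 3.59% − 0.21 × 5.2184% = 2.4941%
β_Harlan = Cov / Var(R_m) = 0.01590 / 0.03252 = 0.4889
E(R_Harlan) = R_f + β × MRP = 2.4941% + 0.4889 × 5.2184% = 5.05%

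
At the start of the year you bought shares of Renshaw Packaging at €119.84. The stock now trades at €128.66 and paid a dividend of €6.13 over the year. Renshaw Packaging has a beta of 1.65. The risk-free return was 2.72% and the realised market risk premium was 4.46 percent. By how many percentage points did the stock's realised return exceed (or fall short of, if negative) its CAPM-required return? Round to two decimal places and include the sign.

+2.40%

Realised HPR = (P1 + D1 − P0) / P0 = (128.66 + 6.13 − 119.84) / 119.84 = 14.95 / 119.84 = 12.4750%
CAPM required = R_f + β·MRP = 2.72% + 1.65 × 4.46% = 10.0790%
α = realised − required = 12.4750% − 10.0790% = +2.40%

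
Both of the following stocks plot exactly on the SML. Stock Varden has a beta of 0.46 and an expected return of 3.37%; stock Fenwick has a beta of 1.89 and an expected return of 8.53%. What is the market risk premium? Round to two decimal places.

Both satisfy E(R) = R_f + β·MRP, so the slope of the SML is
MRP = (8.53% − 3.37%) / (1.89 − 0.46) = 5.16% / 1.43 = 3.6084%

3.61%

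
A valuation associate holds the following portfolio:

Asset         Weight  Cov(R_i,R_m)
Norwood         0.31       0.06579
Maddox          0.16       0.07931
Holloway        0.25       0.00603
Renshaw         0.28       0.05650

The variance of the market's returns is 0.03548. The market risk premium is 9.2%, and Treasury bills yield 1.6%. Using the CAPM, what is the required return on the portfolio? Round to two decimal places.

14.67%

β_Norwood = 0.06579 / 0.03548 = 1.8543
β_Maddox = 0.07931 / 0.03548 = 2.2353
β_Holloway = 0.00603 / 0.03548 = 0.1700
β_Renshaw = 0.05650 / 0.03548 = 1.5924
β_P = Σ w_i β_i = 0.31×1.8543 + 0.16×2.2353 + 0.25×0.1700 + 0.28×1.5924 = 1.4209
E(R_P) = R_f + β_P × MRP = 1.6% + 1.4209 × 9.2% = 14.67%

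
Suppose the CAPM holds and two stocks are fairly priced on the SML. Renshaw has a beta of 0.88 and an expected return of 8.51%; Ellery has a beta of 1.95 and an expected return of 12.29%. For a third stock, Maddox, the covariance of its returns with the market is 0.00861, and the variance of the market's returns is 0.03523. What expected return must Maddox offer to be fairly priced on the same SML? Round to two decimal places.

MRP = (12.29% − 8.51%) / (1.95 − 0.88) = 3.5327%
R_f = 8.51% − 0.88 × 3.5327% = 5.4012%
β_Maddox = Cov / Var(R_m) = 0.00861 / 0.03523 = 0.2444
E(R_Maddox) = R_f + β × MRP = 5.4012% + 0.2444 × 3.5327% = 6.26%

6.26%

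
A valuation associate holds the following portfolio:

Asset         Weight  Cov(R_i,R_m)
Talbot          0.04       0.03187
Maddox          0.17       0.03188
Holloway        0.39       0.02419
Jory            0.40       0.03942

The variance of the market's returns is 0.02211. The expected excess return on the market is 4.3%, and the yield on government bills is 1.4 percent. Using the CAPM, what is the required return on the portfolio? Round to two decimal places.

β_Talbot = 0.03187 / 0.02211 = 1.4414
β_Maddox = 0.03188 / 0.02211 = 1.4419
β_Holloway = 0.02419 / 0.02211 = 1.0941
β_Jory = 0.03942 / 0.02211 = 1.7829
β_P = Σ w_i β_i = 0.04×1.4414 + 0.17×1.4419 + 0.39×1.0941 + 0.40×1.7829 = 1.4426
E(R_P) = R_f + β_P × MRP = 1.4% + 1.4426 × 4.3% = 7.60%

7.60%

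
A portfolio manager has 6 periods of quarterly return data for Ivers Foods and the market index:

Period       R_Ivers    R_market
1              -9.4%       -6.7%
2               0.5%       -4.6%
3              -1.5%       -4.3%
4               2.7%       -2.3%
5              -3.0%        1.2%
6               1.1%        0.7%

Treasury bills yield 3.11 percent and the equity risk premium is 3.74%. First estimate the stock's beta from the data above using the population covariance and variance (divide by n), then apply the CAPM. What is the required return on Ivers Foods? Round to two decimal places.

Mean R_i = (-9.4 + 0.5 − 1.5 + 2.7 − 3.0 + 1.1) / 6 = -1.6000%
Mean R_m = (-6.7 − 4.6 − 4.3 − 2.3 + 1.2 + 0.7) / 6 = -2.6667%
Σ(R_i − R̄_i)(R_m − R̄_m) = 32.4900  ⇒  Cov = 32.4900 / 6 = 5.4150
Σ(R_m − R̄_m)² = 49.0933  ⇒  Var(R_m) = 49.0933 / 6 = 8.1822
β = Cov / Var(R_m) = 5.4150 / 8.1822 = 0.6618
E(R) = R_f + β × MRP = 3.11% + 0.6618 × 3.74% = 5.59%

5.59%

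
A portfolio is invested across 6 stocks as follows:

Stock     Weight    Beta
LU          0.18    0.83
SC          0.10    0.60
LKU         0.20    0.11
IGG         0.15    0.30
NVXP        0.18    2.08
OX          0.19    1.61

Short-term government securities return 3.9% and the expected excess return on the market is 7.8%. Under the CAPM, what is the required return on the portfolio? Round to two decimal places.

β_P = Σ w_i β_i = 0.18×0.83 + 0.10×0.60 + 0.20×0.11 + 0.15×0.30 + 0.18×2.08 + 0.19×1.61 = 0.9567
E(R_P) = R_f + β_P × MRP = 3.9% + 0.9567 × 7.8% = 11.36%

11.36%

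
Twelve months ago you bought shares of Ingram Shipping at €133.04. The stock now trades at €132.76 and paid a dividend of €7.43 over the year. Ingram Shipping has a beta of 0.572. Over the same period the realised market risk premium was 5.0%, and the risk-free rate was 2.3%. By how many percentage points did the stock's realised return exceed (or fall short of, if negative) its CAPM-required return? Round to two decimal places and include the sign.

Realised HPR = (P1 + D1 − P0) / P0 = (132.76 + 7.43 − 133.04) / 133.04 = 7.15 / 133.04 = 5.3743%
CAPM required = R_f + β·MRP = 2.3% + 0.572 × 5.0% = 5.1600%
α = realised − required = 5.3743% − 5.1600% = +0.21%

+0.21%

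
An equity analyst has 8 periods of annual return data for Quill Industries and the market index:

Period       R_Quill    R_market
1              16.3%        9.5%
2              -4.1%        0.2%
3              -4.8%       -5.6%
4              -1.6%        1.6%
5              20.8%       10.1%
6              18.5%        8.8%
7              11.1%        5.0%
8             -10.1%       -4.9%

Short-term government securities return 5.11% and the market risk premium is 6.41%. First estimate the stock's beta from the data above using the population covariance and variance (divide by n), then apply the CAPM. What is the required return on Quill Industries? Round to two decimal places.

17.03%

Mean R_i = (16.3 − 4.1 − 4.8 − 1.6 + 20.8 + 18.5 + 11.1 − 10.1) / 8 = 5.7625%
Mean R_m = (9.5 + 0.2 − 5.6 + 1.6 + 10.1 + 8.8 + 5.0 − 4.9) / 8 = 3.0875%
Σ(R_i − R̄_i)(R_m − R̄_m) = 513.8863  ⇒  Cov = 513.8863 / 8 = 64.2358
Σ(R_m − R̄_m)² = 276.4088  ⇒  Var(R_m) = 276.4088 / 8 = 34.5511
β = Cov / Var(R_m) = 64.2358 / 34.5511 = 1.8592
E(R) = R_f + β × MRP = 5.11% + 1.8592 × 6.41% = 17.03%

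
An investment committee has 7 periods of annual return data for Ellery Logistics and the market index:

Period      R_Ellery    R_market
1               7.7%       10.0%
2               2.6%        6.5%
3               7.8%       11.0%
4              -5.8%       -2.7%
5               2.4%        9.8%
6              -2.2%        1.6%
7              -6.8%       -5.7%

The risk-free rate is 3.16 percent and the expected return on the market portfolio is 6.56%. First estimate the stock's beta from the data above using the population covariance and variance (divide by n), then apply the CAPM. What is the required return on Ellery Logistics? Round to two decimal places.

6.06%

Mean R_i = (7.7 + 2.6 + 7.8 − 5.8 + 2.4 − 2.2 − 6.8) / 7 = 0.8143%
Mean R_m = (10.0 + 6.5 + 11.0 − 2.7 + 9.8 + 1.6 − 5.7) / 7 = 4.3571%
Σ(R_i − R̄_i)(R_m − R̄_m) = 229.2843  ⇒  Cov = 229.2843 / 7 = 32.7549
Σ(R_m − R̄_m)² = 268.7371  ⇒  Var(R_m) = 268.7371 / 7 = 38.3910
β = Cov / Var(R_m) = 32.7549 / 38.3910 = 0.8532
MRP = 6.56% − 3.16% = 3.40%
E(R) = R_f + β × MRP = 3.16% + 0.8532 × 3.40% = 6.06%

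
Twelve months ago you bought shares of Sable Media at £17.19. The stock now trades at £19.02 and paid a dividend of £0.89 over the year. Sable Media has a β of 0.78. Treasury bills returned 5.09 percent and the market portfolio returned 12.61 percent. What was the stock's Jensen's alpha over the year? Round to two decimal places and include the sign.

+4.87%

Realised HPR = (P1 + D1 − P0) / P0 = (19.02 + 0.89 − 17.19) / 17.19 = 2.72 / 17.19 = 15.8232%
MRP = 12.61% − 5.09% = 7.52%
CAPM required = R_f + β·MRP = 5.09% + 0.78 × 7.52% = 10.9556%
α = realised − required = 15.8232% − 10.9556% = +4.87%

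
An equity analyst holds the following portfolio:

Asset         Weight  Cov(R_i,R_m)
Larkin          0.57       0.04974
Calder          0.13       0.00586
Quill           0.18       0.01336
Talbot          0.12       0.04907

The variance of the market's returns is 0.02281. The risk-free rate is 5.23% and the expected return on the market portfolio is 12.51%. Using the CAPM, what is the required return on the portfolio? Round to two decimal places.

17.17%

β_Larkin = 0.04974 / 0.02281 = 2.1806
β_Calder = 0.00586 / 0.02281 = 0.2569
β_Quill = 0.01336 / 0.02281 = 0.5857
β_Talbot = 0.04907 / 0.02281 = 2.1512
β_P = Σ w_i β_i = 0.57×2.1806 + 0.13×0.2569 + 0.18×0.5857 + 0.12×2.1512 = 1.6399
MRP = 12.51% − 5.23% = 7.28%
E(R_P) = R_f + β_P × MRP = 5.23% + 1.6399 × 7.28% = 17.17%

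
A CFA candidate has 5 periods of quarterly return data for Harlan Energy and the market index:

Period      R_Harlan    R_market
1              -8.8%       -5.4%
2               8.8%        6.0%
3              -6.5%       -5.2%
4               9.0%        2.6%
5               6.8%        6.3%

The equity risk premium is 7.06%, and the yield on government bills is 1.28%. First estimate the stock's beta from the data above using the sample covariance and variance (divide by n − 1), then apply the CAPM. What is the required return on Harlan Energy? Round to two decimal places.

Mean R_i = (-8.8 + 8.8 − 6.5 + 9.0 + 6.8) / 5 = 1.8600%
Mean R_m = (-5.4 + 6.0 − 5.2 + 2.6 + 6.3) / 5 = 0.8600%
Σ(R_i − R̄_i)(R_m − R̄_m) = 192.3620  ⇒  Cov = 192.3620 / 4 = 48.0905
Σ(R_m − R̄_m)² = 134.9520  ⇒  Var(R_m) = 134.9520 / 4 = 33.7380
β = Cov / Var(R_m) = 48.0905 / 33.7380 = 1.4254
E(R) = R_f + β × MRP = 1.28% + 1.4254 × 7.06% = 11.34%

11.34%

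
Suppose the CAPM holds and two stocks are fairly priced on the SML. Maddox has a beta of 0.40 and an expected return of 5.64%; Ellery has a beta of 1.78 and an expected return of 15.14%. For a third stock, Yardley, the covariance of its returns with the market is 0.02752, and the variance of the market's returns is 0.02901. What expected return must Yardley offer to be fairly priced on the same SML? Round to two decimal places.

9.42%

MRP = (15.14% − 5.64%) / (1.78 − 0.40) = 6.8841%
R_f = 5.64% − 0.40 × 6.8841% = 2.8864%
β_Yardley = Cov / Var(R_m) = 0.02752 / 0.02901 = 0.9486
E(R_Yardley) = R_f + β × MRP = 2.8864% + 0.9486 × 6.8841% = 9.42%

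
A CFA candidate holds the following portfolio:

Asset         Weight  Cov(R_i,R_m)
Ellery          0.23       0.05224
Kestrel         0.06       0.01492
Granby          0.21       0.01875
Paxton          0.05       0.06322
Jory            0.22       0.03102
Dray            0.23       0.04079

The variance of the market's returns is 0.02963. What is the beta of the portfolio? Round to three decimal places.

β_Ellery = 0.05224 / 0.02963 = 1.7631
β_Kestrel = 0.01492 / 0.02963 = 0.5035
β_Granby = 0.01875 / 0.02963 = 0.6328
β_Paxton = 0.06322 / 0.02963 = 2.1336
β_Jory = 0.03102 / 0.02963 = 1.0469
β_Dray = 0.04079 / 0.02963 = 1.3766
β_P = Σ w_i β_i = 0.23×1.7631 + 0.06×0.5035 + 0.21×0.6328 + 0.05×2.1336 + 0.22×1.0469 + 0.23×1.3766 = 1.2222

1.222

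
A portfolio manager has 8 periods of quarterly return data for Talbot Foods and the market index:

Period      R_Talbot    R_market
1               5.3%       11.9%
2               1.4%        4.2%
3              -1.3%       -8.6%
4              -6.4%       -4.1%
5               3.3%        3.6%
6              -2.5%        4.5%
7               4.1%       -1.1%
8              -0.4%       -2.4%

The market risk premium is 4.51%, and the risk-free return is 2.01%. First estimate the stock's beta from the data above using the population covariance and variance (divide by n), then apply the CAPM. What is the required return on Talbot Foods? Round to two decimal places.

Mean R_i = (5.3 + 1.4 − 1.3 − 6.4 + 3.3 − 2.5 + 4.1 − 0.4) / 8 = 0.4375%
Mean R_m = (11.9 + 4.2 − 8.6 − 4.1 + 3.6 + 4.5 − 1.1 − 2.4) / 8 = 1.0000%
Σ(R_i − R̄_i)(R_m − R̄_m) = 99.9500  ⇒  Cov = 99.9500 / 8 = 12.4938
Σ(R_m − R̄_m)² = 282.2000  ⇒  Var(R_m) = 282.2000 / 8 = 35.2750
β = Cov / Var(R_m) = 12.4938 / 35.2750 = 0.3542
E(R) = R_f + β × MRP = 2.01% + 0.3542 × 4.51% = 3.61%

3.61%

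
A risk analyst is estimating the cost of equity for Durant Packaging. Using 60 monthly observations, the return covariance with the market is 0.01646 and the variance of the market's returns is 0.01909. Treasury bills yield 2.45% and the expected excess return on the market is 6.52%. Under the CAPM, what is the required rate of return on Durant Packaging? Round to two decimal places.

8.07%

β = Cov(R_i, R_m) / Var(R_m) = 0.01646 / 0.01909 = 0.8622
E(R) = R_f + β × MRP = 2.45% + 0.8622 × 6.52% = 8.07%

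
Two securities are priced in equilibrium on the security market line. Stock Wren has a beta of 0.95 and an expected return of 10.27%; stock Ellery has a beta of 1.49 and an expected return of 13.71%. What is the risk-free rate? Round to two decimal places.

Both satisfy E(R) = R_f + β·MRP, so the slope of the SML is
MRP = (13.71% − 10.27%) / (1.49 − 0.95) = 3.44% / 0.54 = 6.3704%
R_f = E(R_Wren) − β_Wren·MRP = 10.27% − 0.95 × 6.3704% = 4.2181%

4.22%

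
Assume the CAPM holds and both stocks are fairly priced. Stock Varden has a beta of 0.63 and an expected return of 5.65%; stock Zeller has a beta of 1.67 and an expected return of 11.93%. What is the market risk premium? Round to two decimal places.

Both satisfy E(R) = R_f + β·MRP, so the slope of the SML is
MRP = (11.93% − 5.65%) / (1.67 − 0.63) = 6.28% / 1.04 = 6.0385%

6.04%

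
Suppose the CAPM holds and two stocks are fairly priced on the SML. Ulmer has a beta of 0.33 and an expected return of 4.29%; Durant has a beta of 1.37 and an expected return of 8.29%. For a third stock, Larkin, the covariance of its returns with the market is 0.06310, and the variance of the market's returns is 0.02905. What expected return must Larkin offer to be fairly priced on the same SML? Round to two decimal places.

MRP = (8.29% − 4.29%) / (1.37 − 0.33) = 3.8462%
R_f = 4.29% − 0.33 × 3.8462% = 3.0208%
β_Larkin = Cov / Var(R_m) = 0.06310 / 0.02905 = 2.1721
E(R_Larkin) = R_f + β × MRP = 3.0208% + 2.1721 × 3.8462% = 11.38%

11.38%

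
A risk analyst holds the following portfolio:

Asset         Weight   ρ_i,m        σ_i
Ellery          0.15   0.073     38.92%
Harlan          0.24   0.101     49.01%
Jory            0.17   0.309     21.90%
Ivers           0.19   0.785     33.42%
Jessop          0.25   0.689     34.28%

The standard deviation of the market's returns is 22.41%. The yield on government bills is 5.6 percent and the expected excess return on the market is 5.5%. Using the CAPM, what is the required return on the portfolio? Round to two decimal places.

8.95%

β_Ellery = 0.073 × 38.92% / 22.41% = 0.1268
β_Harlan = 0.101 × 49.01% / 22.41% = 0.2209
β_Jory = 0.309 × 21.90% / 22.41% = 0.3020
β_Ivers = 0.785 × 33.42% / 22.41% = 1.1707
β_Jessop = 0.689 × 34.28% / 22.41% = 1.0539
β_P = Σ w_i β_i = 0.15×0.1268 + 0.24×0.2209 + 0.17×0.3020 + 0.19×1.1707 + 0.25×1.0539 = 0.6093
E(R_P) = R_f + β_P × MRP = 5.6% + 0.6093 × 5.5% = 8.95%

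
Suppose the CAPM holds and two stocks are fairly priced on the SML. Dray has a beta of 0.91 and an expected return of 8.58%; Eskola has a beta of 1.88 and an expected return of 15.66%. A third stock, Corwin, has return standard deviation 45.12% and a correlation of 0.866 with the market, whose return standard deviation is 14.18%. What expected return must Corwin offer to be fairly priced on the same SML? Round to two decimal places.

MRP = (15.66% − 8.58%) / (1.88 − 0.91) = 7.2990%
R_f = 8.58% − 0.91 × 7.2990% = 1.9379%
β_Corwin = ρ·σ_i/σ_m = 0.866 × 45.12 / 14.18 = 2.7556
E(R_Corwin) = R_f + β × MRP = 1.9379% + 2.7556 × 7.2990% = 22.05%

22.05%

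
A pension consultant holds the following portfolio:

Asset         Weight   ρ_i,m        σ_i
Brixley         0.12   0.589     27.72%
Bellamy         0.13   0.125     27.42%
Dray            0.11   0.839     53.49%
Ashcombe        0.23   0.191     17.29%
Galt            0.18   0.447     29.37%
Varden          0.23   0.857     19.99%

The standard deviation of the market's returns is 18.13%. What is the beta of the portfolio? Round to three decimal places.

β_Brixley = 0.589 × 27.72% / 18.13% = 0.9006
β_Bellamy = 0.125 × 27.42% / 18.13% = 0.1891
β_Dray = 0.839 × 53.49% / 18.13% = 2.4754
β_Ashcombe = 0.191 × 17.29% / 18.13% = 0.1822
β_Galt = 0.447 × 29.37% / 18.13% = 0.7241
β_Varden = 0.857 × 19.99% / 18.13% = 0.9449
β_P = Σ w_i β_i = 0.12×0.9006 + 0.13×0.1891 + 0.11×2.4754 + 0.23×0.1822 + 0.18×0.7241 + 0.23×0.9449 = 0.7945

0.795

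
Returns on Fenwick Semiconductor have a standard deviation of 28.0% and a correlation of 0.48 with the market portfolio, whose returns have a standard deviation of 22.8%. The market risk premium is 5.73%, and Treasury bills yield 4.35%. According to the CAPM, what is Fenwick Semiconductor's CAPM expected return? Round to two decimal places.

β = ρ × σ_i / σ_m = 0.48 × 28.0% / 22.8% = 0.5895
E(R) = 4.35% + 0.5895 × 5.73% = 7.73%

7.73%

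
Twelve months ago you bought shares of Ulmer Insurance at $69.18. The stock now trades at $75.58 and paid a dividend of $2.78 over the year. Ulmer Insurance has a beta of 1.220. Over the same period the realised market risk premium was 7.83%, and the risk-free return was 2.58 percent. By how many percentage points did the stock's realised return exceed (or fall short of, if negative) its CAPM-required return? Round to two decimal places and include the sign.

Realised HPR = (P1 + D1 − P0) / P0 = (75.58 + 2.78 − 69.18) / 69.18 = 9.18 / 69.18 = 13.2697%
CAPM required = R_f + β·MRP = 2.58% + 1.220 × 7.83% = 12.13260%
α = realised − required = 13.2697% − 12.13260% = +1.14%

+1.14%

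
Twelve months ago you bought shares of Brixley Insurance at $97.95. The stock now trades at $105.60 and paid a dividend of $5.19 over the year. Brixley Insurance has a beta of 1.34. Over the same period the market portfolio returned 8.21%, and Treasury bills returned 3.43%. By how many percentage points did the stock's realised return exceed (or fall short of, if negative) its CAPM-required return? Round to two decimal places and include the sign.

+3.27%

Realised HPR = (P1 + D1 − P0) / P0 = (105.60 + 5.19 − 97.95) / 97.95 = 12.84 / 97.95 = 13.1087%
MRP = 8.21% − 3.43% = 4.78%
CAPM required = R_f + β·MRP = 3.43% + 1.34 × 4.78% = 9.8352%
α = realised − required = 13.1087% − 9.8352% = +3.27%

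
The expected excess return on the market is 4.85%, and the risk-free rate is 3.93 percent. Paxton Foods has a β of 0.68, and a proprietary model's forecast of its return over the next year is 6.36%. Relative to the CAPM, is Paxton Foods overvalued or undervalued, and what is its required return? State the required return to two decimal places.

Required return = R_f + β·MRP = 3.93% + 0.68 × 4.85% = 7.23%
Forecast 6.36% < required 7.23% → the stock plots below the SML → overvalued.

Overvalued; required return 7.23%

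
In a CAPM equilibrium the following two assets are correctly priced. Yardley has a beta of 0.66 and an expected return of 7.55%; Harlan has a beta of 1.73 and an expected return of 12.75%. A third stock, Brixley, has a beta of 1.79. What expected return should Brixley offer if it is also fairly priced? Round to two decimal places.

MRP (SML slope) = (12.75% − 7.55%) / (1.73 − 0.66) = 5.20% / 1.07 = 4.8598%
R_f (intercept) = 7.55% − 0.66 × 4.8598% = 4.3425%
E(R_Brixley) = R_f + β × MRP = 4.3425% + 1.79 × 4.8598% = 13.04%

13.04%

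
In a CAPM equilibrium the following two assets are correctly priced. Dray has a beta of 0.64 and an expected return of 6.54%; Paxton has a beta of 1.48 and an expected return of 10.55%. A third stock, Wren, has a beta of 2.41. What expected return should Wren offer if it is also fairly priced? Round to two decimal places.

MRP (SML slope) = (10.55% − 6.54%) / (1.48 − 0.64) = 4.01% / 0.84 = 4.7738%
R_f (intercept) = 6.54% − 0.64 × 4.7738% = 3.4848%
E(R_Wren) = R_f + β × MRP = 3.4848% + 2.41 × 4.7738% = 14.99%

14.99%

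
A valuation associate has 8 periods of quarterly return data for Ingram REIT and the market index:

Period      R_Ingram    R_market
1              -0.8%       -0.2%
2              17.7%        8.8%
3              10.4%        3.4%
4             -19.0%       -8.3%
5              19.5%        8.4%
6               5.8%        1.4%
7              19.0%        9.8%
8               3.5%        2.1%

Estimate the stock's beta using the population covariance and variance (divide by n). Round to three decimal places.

2.143

Mean R_i = (-0.8 + 17.7 + 10.4 − 19.0 + 19.5 + 5.8 + 19.0 + 3.5) / 8 = 7.0125%
Mean R_m = (-0.2 + 8.8 + 3.4 − 8.3 + 8.4 + 1.4 + 9.8 + 2.1) / 8 = 3.1750%
Σ(R_i − R̄_i)(R_m − R̄_m) = 536.3325  ⇒  Cov = 536.3325 / 8 = 67.0416
Σ(R_m − R̄_m)² = 250.2550  ⇒  Var(R_m) = 250.2550 / 8 = 31.2819
β = Cov / Var(R_m) = 67.0416 / 31.2819 = 2.1431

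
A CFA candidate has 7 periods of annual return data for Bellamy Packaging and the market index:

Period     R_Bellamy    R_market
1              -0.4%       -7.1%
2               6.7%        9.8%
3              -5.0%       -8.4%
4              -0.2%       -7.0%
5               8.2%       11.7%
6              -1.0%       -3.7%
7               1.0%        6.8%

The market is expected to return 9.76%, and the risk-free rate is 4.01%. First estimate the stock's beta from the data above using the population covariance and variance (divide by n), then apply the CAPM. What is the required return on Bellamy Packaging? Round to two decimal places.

Mean R_i = (-0.4 + 6.7 − 5.0 − 0.2 + 8.2 − 1.0 + 1.0) / 7 = 1.3286%
Mean R_m = (-7.1 + 9.8 − 8.4 − 7.0 + 11.7 − 3.7 + 6.8) / 7 = 0.3000%
Σ(R_i − R̄_i)(R_m − R̄_m) = 215.5500  ⇒  Cov = 215.5500 / 7 = 30.7929
Σ(R_m − R̄_m)² = 462.2000  ⇒  Var(R_m) = 462.2000 / 7 = 66.0286
β = Cov / Var(R_m) = 30.7929 / 66.0286 = 0.4664
MRP = 9.76% − 4.01% = 5.75%
E(R) = R_f + β × MRP = 4.01% + 0.4664 × 5.75% = 6.69%

6.69%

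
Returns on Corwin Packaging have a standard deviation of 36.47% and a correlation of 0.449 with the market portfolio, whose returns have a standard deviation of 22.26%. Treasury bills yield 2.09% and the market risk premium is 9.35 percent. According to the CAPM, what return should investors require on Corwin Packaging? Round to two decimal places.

8.97%

β = ρ × σ_i / σ_m = 0.449 × 36.47% / 22.26% = 0.7356
E(R) = 2.09% + 0.7356 × 9.35% = 8.97%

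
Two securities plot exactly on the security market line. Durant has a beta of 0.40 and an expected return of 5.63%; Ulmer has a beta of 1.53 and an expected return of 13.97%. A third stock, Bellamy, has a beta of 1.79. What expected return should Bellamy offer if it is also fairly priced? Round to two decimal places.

MRP (SML slope) = (13.97% − 5.63%) / (1.53 − 0.40) = 8.34% / 1.13 = 7.3805%
R_f (intercept) = 5.63% − 0.40 × 7.3805% = 2.6778%
E(R_Bellamy) = R_f + β × MRP = 2.6778% + 1.79 × 7.3805% = 15.89%

15.89%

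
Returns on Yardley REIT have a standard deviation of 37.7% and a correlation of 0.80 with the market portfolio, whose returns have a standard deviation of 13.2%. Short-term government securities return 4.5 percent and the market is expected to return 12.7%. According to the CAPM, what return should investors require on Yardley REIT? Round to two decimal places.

β = ρ × σ_i / σ_m = 0.80 × 37.7% / 13.2% = 2.2848
MRP = 12.7% − 4.5% = 8.20%
E(R) = 4.5% + 2.2848 × 8.2% = 23.24%

23.24%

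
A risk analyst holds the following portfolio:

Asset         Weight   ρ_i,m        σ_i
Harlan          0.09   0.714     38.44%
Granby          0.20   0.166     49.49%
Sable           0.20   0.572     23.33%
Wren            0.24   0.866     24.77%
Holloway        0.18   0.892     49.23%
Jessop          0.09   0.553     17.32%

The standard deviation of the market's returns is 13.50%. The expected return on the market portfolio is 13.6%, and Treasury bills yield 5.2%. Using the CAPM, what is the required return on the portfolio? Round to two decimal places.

18.08%

β_Harlan = 0.714 × 38.44% / 13.50% = 2.0330
β_Granby = 0.166 × 49.49% / 13.50% = 0.6085
β_Sable = 0.572 × 23.33% / 13.50% = 0.9885
β_Wren = 0.866 × 24.77% / 13.50% = 1.5889
β_Holloway = 0.892 × 49.23% / 13.50% = 3.2528
β_Jessop = 0.553 × 17.32% / 13.50% = 0.7095
β_P = Σ w_i β_i = 0.09×2.0330 + 0.20×0.6085 + 0.20×0.9885 + 0.24×1.5889 + 0.18×3.2528 + 0.09×0.7095 = 1.5331
MRP = 13.6% − 5.2% = 8.40%
E(R_P) = R_f + β_P × MRP = 5.2% + 1.5331 × 8.4% = 18.08%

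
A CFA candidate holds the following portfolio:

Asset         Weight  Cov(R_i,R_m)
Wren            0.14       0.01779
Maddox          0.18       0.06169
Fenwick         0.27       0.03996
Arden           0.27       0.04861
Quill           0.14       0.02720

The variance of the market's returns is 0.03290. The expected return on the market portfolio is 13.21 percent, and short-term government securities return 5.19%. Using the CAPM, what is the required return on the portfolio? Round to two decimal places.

15.26%

β_Wren = 0.01779 / 0.03290 = 0.5407
β_Maddox = 0.06169 / 0.03290 = 1.8751
β_Fenwick = 0.03996 / 0.03290 = 1.2146
β_Arden = 0.04861 / 0.03290 = 1.4775
β_Quill = 0.02720 / 0.03290 = 0.8267
β_P = Σ w_i β_i = 0.14×0.5407 + 0.18×1.8751 + 0.27×1.2146 + 0.27×1.4775 + 0.14×0.8267 = 1.2558
MRP = 13.21% − 5.19% = 8.02%
E(R_P) = R_f + β_P × MRP = 5.19% + 1.2558 × 8.02% = 15.26%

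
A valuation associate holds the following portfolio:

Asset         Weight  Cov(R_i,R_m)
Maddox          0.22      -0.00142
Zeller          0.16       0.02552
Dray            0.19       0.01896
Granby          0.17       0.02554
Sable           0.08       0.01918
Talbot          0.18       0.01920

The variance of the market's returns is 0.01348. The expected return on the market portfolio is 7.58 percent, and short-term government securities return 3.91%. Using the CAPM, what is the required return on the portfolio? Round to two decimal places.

β_Maddox = -0.00142 / 0.01348 = -0.1053
β_Zeller = 0.02552 / 0.01348 = 1.8932
β_Dray = 0.01896 / 0.01348 = 1.4065
β_Granby = 0.02554 / 0.01348 = 1.8947
β_Sable = 0.01918 / 0.01348 = 1.4228
β_Talbot = 0.01920 / 0.01348 = 1.4243
β_P = Σ w_i β_i = 0.22×-0.1053 + 0.16×1.8932 + 0.19×1.4065 + 0.17×1.8947 + 0.08×1.4228 + 0.18×1.4243 = 1.2393
MRP = 7.58% − 3.91% = 3.67%
E(R_P) = R_f + β_P × MRP = 3.91% + 1.2393 × 3.67% = 8.46%

8.46%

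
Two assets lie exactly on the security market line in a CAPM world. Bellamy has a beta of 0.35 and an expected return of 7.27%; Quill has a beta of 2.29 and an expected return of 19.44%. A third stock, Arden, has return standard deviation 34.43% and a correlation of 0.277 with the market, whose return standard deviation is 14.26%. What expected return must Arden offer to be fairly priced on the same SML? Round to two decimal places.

MRP = (19.44% − 7.27%) / (2.29 − 0.35) = 6.2732%
R_f = 7.27% − 0.35 × 6.2732% = 5.0744%
β_Arden = ρ·σ_i/σ_m = 0.277 × 34.43 / 14.26 = 0.6688
E(R_Arden) = R_f + β × MRP = 5.0744% + 0.6688 × 6.2732% = 9.27%

9.27%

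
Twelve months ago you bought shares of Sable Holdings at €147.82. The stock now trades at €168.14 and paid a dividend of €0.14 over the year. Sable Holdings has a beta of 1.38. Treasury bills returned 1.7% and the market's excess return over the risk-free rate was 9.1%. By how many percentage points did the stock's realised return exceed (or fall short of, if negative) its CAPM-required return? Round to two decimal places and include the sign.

-0.42%

Realised HPR = (P1 + D1 − P0) / P0 = (168.14 + 0.14 − 147.82) / 147.82 = 20.46 / 147.82 = 13.8412%
CAPM required = R_f + β·MRP = 1.7% + 1.38 × 9.1% = 14.2580%
α = realised − required = 13.8412% − 14.2580% = -0.42%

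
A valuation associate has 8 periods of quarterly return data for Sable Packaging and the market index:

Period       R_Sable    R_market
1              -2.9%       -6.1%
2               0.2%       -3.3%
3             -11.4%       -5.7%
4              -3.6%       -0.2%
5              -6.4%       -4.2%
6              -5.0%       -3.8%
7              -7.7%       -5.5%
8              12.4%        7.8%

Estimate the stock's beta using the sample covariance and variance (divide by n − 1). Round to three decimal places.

1.370

Mean R_i = (-2.9 + 0.2 − 11.4 − 3.6 − 6.4 − 5.0 − 7.7 + 12.4) / 8 = -3.0500%
Mean R_m = (-6.1 − 3.3 − 5.7 − 0.2 − 4.2 − 3.8 − 5.5 + 7.8) / 8 = -2.6250%
Σ(R_i − R̄_i)(R_m − R̄_m) = 203.6300  ⇒  Cov = 203.6300 / 7 = 29.0900
Σ(R_m − R̄_m)² = 148.6750  ⇒  Var(R_m) = 148.6750 / 7 = 21.2393
β = Cov / Var(R_m) = 29.0900 / 21.2393 = 1.3696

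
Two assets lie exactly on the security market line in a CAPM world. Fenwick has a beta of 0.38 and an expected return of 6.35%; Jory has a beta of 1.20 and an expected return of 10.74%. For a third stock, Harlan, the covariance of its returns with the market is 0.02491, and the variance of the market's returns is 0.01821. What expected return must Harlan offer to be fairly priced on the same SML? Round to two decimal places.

MRP = (10.74% − 6.35%) / (1.20 − 0.38) = 5.3537%
R_f = 6.35% − 0.38 × 5.3537% = 4.3156%
β_Harlan = Cov / Var(R_m) = 0.02491 / 0.01821 = 1.3679
E(R_Harlan) = R_f + β × MRP = 4.3156% + 1.3679 × 5.3537% = 11.64%

11.64%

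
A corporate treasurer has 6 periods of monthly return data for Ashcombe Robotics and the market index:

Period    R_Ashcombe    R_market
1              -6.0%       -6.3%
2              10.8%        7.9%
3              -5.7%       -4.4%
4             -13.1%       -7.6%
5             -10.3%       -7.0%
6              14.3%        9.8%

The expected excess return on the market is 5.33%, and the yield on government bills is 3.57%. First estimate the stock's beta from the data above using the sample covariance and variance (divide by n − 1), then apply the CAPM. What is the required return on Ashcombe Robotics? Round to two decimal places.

Mean R_i = (-6.0 + 10.8 − 5.7 − 13.1 − 10.3 + 14.3) / 6 = -1.6667%
Mean R_m = (-6.3 + 7.9 − 4.4 − 7.6 − 7.0 + 9.8) / 6 = -1.2667%
Σ(R_i − R̄_i)(R_m − R̄_m) = 447.3333  ⇒  Cov = 447.3333 / 5 = 89.4667
Σ(R_m − R̄_m)² = 314.6333  ⇒  Var(R_m) = 314.6333 / 5 = 62.9267
β = Cov / Var(R_m) = 89.4667 / 62.9267 = 1.4218
E(R) = R_f + β × MRP = 3.57% + 1.4218 × 5.33% = 11.15%

11.15%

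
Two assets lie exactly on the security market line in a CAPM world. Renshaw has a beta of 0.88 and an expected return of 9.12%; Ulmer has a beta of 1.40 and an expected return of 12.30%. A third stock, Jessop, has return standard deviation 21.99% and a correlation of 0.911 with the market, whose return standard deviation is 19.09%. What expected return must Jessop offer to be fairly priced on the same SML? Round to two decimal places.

MRP = (12.30% − 9.12%) / (1.40 − 0.88) = 6.1154%
R_f = 9.12% − 0.88 × 6.1154% = 3.7384%
β_Jessop = ρ·σ_i/σ_m = 0.911 × 21.99 / 19.09 = 1.0494
E(R_Jessop) = R_f + β × MRP = 3.7384% + 1.0494 × 6.1154% = 10.16%

10.16%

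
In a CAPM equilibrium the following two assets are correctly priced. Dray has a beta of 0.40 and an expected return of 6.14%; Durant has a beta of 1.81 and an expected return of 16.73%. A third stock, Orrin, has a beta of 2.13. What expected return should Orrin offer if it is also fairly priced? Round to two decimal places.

19.13%

MRP (SML slope) = (16.73% − 6.14%) / (1.81 − 0.40) = 10.59% / 1.41 = 7.5106%
R_f (intercept) = 6.14% − 0.40 × 7.5106% = 3.1358%
E(R_Orrin) = R_f + β × MRP = 3.1358% + 2.13 × 7.5106% = 19.13%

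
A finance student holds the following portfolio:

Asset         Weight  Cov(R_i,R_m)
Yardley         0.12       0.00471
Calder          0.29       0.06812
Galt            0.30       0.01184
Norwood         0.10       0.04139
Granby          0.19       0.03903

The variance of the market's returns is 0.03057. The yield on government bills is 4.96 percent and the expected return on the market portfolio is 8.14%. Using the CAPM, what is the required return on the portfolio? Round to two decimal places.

8.65%

β_Yardley = 0.00471 / 0.03057 = 0.1541
β_Calder = 0.06812 / 0.03057 = 2.2283
β_Galt = 0.01184 / 0.03057 = 0.3873
β_Norwood = 0.04139 / 0.03057 = 1.3539
β_Granby = 0.03903 / 0.03057 = 1.2767
β_P = Σ w_i β_i = 0.12×0.1541 + 0.29×2.2283 + 0.30×0.3873 + 0.10×1.3539 + 0.19×1.2767 = 1.1589
MRP = 8.14% − 4.96% = 3.18%
E(R_P) = R_f + β_P × MRP = 4.96% + 1.1589 × 3.18% = 8.65%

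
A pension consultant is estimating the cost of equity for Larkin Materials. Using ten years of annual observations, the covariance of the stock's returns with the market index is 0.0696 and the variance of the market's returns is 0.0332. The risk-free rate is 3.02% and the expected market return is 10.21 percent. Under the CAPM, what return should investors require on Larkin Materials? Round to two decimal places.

18.09%

β = Cov(R_i, R_m) / Var(R_m) = 0.0696 / 0.0332 = 2.0964
MRP = 10.21% − 3.02% = 7.19%
E(R) = R_f + β × MRP = 3.02% + 2.0964 × 7.19% = 18.09%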